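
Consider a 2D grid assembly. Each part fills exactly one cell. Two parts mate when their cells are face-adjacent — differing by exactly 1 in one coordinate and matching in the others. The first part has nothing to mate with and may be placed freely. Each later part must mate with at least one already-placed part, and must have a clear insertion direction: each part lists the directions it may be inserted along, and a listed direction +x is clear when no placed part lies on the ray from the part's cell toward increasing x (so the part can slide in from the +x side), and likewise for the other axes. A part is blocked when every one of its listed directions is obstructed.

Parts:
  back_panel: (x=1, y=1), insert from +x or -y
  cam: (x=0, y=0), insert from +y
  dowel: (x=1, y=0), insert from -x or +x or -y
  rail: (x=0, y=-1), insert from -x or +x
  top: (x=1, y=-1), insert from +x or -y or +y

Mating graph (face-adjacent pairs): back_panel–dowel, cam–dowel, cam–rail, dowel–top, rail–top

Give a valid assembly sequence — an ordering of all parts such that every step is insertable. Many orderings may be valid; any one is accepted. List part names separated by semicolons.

dowel; top; back_panel; rail; cam

1. dowel@(1, 0) [-x clear] — {dowel}
2. top@(1, -1) [+x clear] — {dowel, top}
3. back_panel@(1, 1) [+x clear] — {back_panel, dowel, top}
4. rail@(0, -1) [-x clear] — {back_panel, dowel, rail, top}
5. cam@(0, 0) [+y clear] — {back_panel, cam, dowel, rail, top}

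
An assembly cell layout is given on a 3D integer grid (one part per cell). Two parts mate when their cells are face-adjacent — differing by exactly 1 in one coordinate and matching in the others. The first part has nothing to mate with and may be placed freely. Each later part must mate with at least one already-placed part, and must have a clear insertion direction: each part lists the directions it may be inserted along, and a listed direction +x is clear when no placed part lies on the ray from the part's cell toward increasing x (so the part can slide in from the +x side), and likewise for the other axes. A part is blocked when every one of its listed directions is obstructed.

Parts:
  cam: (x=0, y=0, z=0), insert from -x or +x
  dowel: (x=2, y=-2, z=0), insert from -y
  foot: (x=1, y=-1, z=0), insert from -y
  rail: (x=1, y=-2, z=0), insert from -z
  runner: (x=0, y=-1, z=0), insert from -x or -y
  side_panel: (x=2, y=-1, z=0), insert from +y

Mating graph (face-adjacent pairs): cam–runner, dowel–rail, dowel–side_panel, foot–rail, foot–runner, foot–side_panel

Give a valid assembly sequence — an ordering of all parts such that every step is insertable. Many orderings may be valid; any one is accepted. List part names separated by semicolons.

side_panel; foot; rail; dowel; runner; cam

1. side_panel@(2, -1, 0) [+y clear] — {side_panel}
2. foot@(1, -1, 0) [-y clear] — {foot, side_panel}
3. rail@(1, -2, 0) [-z clear] — {foot, rail, side_panel}
4. dowel@(2, -2, 0) [-y clear] — {dowel, foot, rail, side_panel}
5. runner@(0, -1, 0) [-x clear] — {dowel, foot, rail, runner, side_panel}
6. cam@(0, 0, 0) [-x clear] — {cam, dowel, foot, rail, runner, side_panel}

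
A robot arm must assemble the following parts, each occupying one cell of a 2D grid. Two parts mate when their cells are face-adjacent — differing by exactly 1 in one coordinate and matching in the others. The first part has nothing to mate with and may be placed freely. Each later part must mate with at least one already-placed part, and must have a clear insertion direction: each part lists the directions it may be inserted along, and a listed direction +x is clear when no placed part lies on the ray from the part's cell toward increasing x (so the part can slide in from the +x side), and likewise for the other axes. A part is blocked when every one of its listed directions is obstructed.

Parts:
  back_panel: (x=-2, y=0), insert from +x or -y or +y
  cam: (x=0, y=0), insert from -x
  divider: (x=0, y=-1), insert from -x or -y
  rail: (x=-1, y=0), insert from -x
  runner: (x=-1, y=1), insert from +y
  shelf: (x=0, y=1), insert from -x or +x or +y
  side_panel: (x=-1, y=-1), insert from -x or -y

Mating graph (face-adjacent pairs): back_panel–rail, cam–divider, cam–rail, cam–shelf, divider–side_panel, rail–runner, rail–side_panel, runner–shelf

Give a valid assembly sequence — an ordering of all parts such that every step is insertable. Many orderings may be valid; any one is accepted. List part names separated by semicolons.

1. cam@(0, 0) [-x clear] — {cam}
2. rail@(-1, 0) [-x clear] — {cam, rail}
3. shelf@(0, 1) [-x clear] — {cam, rail, shelf}
4. side_panel@(-1, -1) [-x clear] — {cam, rail, shelf, side_panel}
5. divider@(0, -1) [-y clear] — {cam, divider, rail, shelf, side_panel}
6. runner@(-1, 1) [+y clear] — {cam, divider, rail, runner, shelf, side_panel}
7. back_panel@(-2, 0) [-y clear] — {back_panel, cam, divider, rail, runner, shelf, side_panel}

cam; rail; shelf; side_panel; divider; runner; back_panel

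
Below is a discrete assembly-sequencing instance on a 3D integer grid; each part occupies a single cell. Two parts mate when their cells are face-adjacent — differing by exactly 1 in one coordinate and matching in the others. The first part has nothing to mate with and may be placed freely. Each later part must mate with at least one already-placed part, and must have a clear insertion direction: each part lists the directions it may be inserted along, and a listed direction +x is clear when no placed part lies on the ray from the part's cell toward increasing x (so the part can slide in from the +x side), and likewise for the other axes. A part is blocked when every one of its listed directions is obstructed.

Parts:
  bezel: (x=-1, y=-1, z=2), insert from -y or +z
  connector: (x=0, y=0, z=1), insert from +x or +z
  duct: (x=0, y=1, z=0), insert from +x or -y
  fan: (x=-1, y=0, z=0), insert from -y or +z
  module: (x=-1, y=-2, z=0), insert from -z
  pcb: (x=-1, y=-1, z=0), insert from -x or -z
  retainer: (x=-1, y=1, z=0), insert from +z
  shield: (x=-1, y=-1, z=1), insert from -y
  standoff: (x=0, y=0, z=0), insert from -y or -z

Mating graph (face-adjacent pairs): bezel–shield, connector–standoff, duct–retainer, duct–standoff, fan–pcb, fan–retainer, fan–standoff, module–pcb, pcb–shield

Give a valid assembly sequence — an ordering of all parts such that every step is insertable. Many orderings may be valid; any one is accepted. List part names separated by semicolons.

duct; standoff; retainer; fan; connector; pcb; module; shield; bezel

1. duct@(0, 1, 0) [+x clear] — {duct}
2. standoff@(0, 0, 0) [-y clear] — {duct, standoff}
3. retainer@(-1, 1, 0) [+z clear] — {duct, retainer, standoff}
4. fan@(-1, 0, 0) [-y clear] — {duct, fan, retainer, standoff}
5. connector@(0, 0, 1) [+x clear] — {connector, duct, fan, retainer, standoff}
6. pcb@(-1, -1, 0) [-x clear] — {connector, duct, fan, pcb, retainer, standoff}
7. module@(-1, -2, 0) [-z clear] — {connector, duct, fan, module, pcb, retainer, standoff}
8. shield@(-1, -1, 1) [-y clear] — {connector, duct, fan, module, pcb, retainer, shield, standoff}
9. bezel@(-1, -1, 2) [-y clear] — {bezel, connector, duct, fan, module, pcb, retainer, shield, standoff}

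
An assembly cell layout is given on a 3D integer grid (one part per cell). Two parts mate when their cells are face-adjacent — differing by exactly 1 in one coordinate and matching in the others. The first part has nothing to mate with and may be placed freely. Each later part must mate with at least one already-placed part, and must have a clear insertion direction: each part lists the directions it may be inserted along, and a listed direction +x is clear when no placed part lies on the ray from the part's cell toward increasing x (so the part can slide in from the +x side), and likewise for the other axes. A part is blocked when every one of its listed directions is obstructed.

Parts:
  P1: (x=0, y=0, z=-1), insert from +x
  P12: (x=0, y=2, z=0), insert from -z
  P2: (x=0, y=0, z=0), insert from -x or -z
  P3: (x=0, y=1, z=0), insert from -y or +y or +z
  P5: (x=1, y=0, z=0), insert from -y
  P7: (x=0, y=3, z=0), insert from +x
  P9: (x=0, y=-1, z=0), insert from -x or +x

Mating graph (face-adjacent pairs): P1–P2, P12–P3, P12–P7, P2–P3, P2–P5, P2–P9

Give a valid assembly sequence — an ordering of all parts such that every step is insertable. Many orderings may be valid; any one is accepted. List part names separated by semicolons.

P9; P2; P5; P1; P3; P12; P7

1. P9@(0, -1, 0) [-x clear] — {P9}
2. P2@(0, 0, 0) [-x clear] — {P2, P9}
3. P5@(1, 0, 0) [-y clear] — {P2, P5, P9}
4. P1@(0, 0, -1) [+x clear] — {P1, P2, P5, P9}
5. P3@(0, 1, 0) [+y clear] — {P1, P2, P3, P5, P9}
6. P12@(0, 2, 0) [-z clear] — {P1, P12, P2, P3, P5, P9}
7. P7@(0, 3, 0) [+x clear] — {P1, P12, P2, P3, P5, P7, P9}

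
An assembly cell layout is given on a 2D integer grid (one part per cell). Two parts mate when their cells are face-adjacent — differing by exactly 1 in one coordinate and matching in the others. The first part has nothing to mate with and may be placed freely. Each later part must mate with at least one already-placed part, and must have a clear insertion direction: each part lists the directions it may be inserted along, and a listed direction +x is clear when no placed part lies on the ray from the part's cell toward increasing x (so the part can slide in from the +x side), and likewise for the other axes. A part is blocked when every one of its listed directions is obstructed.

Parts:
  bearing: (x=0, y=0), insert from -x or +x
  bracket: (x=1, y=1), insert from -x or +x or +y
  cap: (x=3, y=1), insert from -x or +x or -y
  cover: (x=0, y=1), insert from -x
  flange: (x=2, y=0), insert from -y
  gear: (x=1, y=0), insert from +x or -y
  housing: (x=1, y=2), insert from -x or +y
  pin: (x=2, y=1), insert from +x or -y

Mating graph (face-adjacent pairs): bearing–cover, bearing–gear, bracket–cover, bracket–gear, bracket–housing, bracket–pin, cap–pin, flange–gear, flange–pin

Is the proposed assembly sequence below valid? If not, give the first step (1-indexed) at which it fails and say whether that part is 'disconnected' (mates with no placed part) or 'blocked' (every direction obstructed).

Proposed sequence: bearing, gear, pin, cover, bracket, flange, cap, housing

1. bearing@(0, 0) [-x clear] — {bearing}
2. gear@(1, 0) [+x clear] — {bearing, gear}
3. pin@(2, 1) — no placed neighbour ⇒ disconnected

Invalid at step 3 (disconnected)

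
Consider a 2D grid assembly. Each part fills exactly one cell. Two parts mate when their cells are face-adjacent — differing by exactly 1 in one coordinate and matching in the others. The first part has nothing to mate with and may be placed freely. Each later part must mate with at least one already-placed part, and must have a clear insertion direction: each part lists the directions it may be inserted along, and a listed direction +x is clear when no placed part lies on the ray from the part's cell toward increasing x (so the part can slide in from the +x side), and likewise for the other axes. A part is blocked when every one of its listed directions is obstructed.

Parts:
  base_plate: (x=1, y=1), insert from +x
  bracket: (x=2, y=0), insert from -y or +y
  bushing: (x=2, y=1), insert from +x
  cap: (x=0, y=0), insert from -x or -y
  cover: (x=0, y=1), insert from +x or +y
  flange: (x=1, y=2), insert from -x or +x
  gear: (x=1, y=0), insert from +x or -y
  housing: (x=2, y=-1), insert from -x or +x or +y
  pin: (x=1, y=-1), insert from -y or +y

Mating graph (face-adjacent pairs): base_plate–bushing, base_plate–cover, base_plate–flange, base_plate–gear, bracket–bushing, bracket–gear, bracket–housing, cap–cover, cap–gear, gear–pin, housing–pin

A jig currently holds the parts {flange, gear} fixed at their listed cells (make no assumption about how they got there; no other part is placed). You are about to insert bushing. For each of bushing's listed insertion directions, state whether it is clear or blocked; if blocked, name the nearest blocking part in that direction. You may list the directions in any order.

+x: clear

+x: ray from bushing(2, 1) has no placed part ⇒ clear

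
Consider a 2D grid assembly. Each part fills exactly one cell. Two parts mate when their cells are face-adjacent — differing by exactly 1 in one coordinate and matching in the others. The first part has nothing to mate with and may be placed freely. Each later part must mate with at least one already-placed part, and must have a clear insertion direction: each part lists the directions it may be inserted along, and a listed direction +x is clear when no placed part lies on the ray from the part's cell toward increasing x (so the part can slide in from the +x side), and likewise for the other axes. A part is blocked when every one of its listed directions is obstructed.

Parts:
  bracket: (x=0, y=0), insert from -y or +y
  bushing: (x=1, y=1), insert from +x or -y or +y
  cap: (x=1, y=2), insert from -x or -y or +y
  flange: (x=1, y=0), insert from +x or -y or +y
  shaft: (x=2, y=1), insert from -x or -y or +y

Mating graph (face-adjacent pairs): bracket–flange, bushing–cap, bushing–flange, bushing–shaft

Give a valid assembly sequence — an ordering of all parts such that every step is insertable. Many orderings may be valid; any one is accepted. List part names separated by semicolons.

bracket; flange; bushing; shaft; cap

1. bracket@(0, 0) [-y clear] — {bracket}
2. flange@(1, 0) [+x clear] — {bracket, flange}
3. bushing@(1, 1) [+x clear] — {bracket, bushing, flange}
4. shaft@(2, 1) [-y clear] — {bracket, bushing, flange, shaft}
5. cap@(1, 2) [-x clear] — {bracket, bushing, cap, flange, shaft}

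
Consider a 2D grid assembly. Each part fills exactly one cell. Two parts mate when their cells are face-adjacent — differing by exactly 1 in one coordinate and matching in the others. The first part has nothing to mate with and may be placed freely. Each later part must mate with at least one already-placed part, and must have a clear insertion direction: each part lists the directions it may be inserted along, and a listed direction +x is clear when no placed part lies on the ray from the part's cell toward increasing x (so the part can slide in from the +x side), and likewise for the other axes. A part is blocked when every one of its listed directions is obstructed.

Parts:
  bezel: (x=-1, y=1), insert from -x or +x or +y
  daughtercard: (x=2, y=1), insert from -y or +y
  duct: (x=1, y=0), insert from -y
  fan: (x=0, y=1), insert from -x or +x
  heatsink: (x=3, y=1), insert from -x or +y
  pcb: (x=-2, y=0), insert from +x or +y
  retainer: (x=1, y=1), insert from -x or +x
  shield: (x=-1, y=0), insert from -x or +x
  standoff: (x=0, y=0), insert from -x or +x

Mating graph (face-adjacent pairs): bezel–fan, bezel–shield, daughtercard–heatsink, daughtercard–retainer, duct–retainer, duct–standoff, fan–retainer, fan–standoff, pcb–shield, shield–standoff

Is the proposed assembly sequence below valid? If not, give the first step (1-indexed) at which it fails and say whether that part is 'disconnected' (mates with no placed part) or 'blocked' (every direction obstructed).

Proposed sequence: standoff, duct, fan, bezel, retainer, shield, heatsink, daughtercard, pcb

Invalid at step 7 (disconnected)

1. standoff@(0, 0) [-x clear] — {standoff}
2. duct@(1, 0) [-y clear] — {duct, standoff}
3. fan@(0, 1) [-x clear] — {duct, fan, standoff}
4. bezel@(-1, 1) [-x clear] — {bezel, duct, fan, standoff}
5. retainer@(1, 1) [+x clear] — {bezel, duct, fan, retainer, standoff}
6. shield@(-1, 0) [-x clear] — {bezel, duct, fan, retainer, shield, standoff}
7. heatsink@(3, 1) — no placed neighbour ⇒ disconnected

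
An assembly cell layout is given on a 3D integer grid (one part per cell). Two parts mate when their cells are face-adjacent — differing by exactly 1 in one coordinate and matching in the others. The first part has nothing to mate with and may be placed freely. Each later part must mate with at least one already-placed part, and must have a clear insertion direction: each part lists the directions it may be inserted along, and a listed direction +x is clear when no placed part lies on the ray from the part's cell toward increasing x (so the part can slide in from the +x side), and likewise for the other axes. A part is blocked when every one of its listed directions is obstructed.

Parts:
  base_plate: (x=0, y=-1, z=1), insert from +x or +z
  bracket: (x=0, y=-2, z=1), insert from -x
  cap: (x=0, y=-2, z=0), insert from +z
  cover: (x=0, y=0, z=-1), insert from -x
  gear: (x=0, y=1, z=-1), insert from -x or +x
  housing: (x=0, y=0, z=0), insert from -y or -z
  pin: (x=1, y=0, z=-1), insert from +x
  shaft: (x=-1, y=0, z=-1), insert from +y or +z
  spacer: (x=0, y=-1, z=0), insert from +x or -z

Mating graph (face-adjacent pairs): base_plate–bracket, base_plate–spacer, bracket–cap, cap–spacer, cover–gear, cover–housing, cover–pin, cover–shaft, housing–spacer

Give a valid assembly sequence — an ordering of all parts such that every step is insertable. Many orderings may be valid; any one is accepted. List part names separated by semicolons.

gear; cover; shaft; housing; pin; spacer; base_plate; cap; bracket

1. gear@(0, 1, -1) [-x clear] — {gear}
2. cover@(0, 0, -1) [-x clear] — {cover, gear}
3. shaft@(-1, 0, -1) [+y clear] — {cover, gear, shaft}
4. housing@(0, 0, 0) [-y clear] — {cover, gear, housing, shaft}
5. pin@(1, 0, -1) [+x clear] — {cover, gear, housing, pin, shaft}
6. spacer@(0, -1, 0) [+x clear] — {cover, gear, housing, pin, shaft, spacer}
7. base_plate@(0, -1, 1) [+x clear] — {base_plate, cover, gear, housing, pin, shaft, spacer}
8. cap@(0, -2, 0) [+z clear] — {base_plate, cap, cover, gear, housing, pin, shaft, spacer}
9. bracket@(0, -2, 1) [-x clear] — {base_plate, bracket, cap, cover, gear, housing, pin, shaft, spacer}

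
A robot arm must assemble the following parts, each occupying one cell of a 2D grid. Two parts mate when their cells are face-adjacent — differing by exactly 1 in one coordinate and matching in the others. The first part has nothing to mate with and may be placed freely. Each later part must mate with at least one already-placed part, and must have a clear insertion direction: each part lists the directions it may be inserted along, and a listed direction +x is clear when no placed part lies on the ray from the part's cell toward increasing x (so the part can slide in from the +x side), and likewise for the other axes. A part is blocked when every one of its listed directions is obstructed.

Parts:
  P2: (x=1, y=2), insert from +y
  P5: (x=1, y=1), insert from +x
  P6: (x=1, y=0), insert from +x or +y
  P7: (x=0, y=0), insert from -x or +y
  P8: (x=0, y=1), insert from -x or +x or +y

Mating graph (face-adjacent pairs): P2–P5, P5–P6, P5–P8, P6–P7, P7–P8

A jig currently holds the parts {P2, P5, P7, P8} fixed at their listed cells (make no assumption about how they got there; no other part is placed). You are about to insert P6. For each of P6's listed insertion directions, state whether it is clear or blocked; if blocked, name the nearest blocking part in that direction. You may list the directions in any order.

+x: clear; +y: blocked by P5

+x: ray from P6(1, 0) has no placed part ⇒ clear
+y: nearest on ray is P5@(1, 1) ⇒ blocked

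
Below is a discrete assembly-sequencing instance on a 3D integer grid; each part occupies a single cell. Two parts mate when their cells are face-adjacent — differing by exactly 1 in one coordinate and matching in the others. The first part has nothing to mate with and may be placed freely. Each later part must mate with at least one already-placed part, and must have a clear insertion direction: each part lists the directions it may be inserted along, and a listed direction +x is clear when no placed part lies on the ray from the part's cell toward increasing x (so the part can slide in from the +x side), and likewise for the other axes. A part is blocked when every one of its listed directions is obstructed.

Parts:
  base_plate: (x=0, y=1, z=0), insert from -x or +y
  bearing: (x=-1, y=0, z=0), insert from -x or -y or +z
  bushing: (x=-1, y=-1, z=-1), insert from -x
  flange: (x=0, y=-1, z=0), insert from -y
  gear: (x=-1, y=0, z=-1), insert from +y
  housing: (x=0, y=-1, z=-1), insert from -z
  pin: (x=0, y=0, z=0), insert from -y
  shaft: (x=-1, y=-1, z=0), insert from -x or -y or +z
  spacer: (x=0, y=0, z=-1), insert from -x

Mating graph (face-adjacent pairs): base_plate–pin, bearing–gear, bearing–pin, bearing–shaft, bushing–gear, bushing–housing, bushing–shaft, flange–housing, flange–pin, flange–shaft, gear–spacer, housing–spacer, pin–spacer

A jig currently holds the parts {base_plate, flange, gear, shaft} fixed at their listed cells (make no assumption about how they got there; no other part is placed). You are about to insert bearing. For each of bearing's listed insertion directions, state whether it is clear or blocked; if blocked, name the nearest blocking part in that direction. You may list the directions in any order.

+z: clear; -x: clear; -y: blocked by shaft

-x: ray from bearing(-1, 0, 0) has no placed part ⇒ clear
-y: nearest on ray is shaft@(-1, -1, 0) ⇒ blocked
+z: ray from bearing(-1, 0, 0) has no placed part ⇒ clear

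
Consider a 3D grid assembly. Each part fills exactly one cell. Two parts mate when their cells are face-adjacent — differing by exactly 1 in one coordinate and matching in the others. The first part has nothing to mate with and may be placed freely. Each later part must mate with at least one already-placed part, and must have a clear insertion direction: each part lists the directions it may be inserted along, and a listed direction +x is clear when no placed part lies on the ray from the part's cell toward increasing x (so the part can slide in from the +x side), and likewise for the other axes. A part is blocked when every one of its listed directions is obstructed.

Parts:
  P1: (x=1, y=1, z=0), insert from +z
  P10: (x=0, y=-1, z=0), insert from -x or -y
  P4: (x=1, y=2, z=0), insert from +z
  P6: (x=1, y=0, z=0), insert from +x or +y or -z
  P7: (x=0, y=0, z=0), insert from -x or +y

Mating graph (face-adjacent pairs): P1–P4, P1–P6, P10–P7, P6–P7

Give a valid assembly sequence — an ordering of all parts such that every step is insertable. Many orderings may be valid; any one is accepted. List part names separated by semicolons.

1. P7@(0, 0, 0) [-x clear] — {P7}
2. P10@(0, -1, 0) [-x clear] — {P10, P7}
3. P6@(1, 0, 0) [+x clear] — {P10, P6, P7}
4. P1@(1, 1, 0) [+z clear] — {P1, P10, P6, P7}
5. P4@(1, 2, 0) [+z clear] — {P1, P10, P4, P6, P7}

P7; P10; P6; P1; P4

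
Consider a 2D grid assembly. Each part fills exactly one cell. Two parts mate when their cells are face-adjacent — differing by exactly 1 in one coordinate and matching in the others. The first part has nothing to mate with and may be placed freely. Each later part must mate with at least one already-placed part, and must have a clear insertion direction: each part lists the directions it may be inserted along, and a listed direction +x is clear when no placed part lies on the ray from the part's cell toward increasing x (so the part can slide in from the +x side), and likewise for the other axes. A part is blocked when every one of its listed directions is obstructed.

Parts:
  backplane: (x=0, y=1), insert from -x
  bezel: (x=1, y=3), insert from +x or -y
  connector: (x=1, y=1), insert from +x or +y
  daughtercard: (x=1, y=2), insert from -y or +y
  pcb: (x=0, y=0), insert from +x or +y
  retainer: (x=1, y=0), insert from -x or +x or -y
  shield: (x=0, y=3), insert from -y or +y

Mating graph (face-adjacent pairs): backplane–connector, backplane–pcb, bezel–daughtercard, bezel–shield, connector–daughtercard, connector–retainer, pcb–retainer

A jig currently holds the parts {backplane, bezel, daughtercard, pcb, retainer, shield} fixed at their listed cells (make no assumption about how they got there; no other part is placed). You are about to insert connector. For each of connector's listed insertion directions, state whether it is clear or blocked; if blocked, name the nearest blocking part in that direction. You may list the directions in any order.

+x: clear; +y: blocked by daughtercard

+x: ray from connector(1, 1) has no placed part ⇒ clear
+y: nearest on ray is daughtercard@(1, 2) ⇒ blocked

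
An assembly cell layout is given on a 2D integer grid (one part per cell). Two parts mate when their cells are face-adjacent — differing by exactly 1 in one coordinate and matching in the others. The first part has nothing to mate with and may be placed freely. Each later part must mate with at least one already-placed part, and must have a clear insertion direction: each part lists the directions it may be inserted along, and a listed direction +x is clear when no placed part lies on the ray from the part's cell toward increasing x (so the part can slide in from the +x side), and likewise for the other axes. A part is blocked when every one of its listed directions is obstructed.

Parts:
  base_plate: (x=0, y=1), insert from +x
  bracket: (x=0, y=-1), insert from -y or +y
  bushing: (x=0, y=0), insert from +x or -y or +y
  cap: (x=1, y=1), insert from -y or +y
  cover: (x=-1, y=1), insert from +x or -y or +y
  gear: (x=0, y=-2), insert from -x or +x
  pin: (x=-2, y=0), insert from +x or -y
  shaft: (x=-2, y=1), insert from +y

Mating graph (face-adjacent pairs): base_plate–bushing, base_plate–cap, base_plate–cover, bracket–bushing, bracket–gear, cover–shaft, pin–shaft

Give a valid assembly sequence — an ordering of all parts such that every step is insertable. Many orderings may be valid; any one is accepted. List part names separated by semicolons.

1. bushing@(0, 0) [+x clear] — {bushing}
2. base_plate@(0, 1) [+x clear] — {base_plate, bushing}
3. cap@(1, 1) [-y clear] — {base_plate, bushing, cap}
4. bracket@(0, -1) [-y clear] — {base_plate, bracket, bushing, cap}
5. gear@(0, -2) [-x clear] — {base_plate, bracket, bushing, cap, gear}
6. cover@(-1, 1) [-y clear] — {base_plate, bracket, bushing, cap, cover, gear}
7. shaft@(-2, 1) [+y clear] — {base_plate, bracket, bushing, cap, cover, gear, shaft}
8. pin@(-2, 0) [-y clear] — {base_plate, bracket, bushing, cap, cover, gear, pin, shaft}

bushing; base_plate; cap; bracket; gear; cover; shaft; pin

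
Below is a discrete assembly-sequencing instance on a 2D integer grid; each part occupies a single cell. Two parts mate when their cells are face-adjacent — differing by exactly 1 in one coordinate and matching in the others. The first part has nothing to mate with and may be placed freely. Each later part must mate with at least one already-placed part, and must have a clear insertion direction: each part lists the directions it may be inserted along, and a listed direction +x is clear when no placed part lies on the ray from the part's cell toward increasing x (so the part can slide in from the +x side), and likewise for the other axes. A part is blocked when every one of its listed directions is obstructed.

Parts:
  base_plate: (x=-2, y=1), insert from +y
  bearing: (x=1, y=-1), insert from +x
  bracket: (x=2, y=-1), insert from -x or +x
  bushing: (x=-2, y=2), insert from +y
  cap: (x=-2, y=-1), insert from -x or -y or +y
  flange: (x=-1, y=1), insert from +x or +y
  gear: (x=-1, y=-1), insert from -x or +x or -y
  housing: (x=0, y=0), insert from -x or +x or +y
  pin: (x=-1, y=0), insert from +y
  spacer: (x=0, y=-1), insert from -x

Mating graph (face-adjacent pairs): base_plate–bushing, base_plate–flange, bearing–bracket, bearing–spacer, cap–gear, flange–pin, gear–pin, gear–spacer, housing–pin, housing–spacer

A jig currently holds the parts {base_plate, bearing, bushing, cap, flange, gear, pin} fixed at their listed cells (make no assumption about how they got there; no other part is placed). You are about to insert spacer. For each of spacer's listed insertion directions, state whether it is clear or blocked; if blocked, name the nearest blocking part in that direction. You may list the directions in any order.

-x: nearest on ray is gear@(-1, -1) ⇒ blocked

-x: blocked by gear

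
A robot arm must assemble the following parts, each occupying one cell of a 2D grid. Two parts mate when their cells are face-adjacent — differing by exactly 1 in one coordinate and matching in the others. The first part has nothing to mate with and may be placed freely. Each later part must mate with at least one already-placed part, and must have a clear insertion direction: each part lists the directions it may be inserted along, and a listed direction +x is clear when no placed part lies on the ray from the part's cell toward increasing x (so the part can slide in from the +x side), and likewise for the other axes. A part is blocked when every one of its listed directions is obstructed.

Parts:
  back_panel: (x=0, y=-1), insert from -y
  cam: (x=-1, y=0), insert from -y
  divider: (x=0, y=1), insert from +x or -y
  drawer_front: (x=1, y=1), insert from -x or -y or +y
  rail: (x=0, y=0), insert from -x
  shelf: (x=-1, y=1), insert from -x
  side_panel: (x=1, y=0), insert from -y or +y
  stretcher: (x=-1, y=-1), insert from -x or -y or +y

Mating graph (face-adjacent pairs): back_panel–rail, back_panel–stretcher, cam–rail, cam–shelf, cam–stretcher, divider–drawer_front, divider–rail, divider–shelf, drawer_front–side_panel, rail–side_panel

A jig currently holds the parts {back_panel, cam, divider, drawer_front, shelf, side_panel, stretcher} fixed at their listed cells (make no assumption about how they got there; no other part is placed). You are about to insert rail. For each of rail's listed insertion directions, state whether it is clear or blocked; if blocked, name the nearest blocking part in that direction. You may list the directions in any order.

-x: blocked by cam

-x: nearest on ray is cam@(-1, 0) ⇒ blocked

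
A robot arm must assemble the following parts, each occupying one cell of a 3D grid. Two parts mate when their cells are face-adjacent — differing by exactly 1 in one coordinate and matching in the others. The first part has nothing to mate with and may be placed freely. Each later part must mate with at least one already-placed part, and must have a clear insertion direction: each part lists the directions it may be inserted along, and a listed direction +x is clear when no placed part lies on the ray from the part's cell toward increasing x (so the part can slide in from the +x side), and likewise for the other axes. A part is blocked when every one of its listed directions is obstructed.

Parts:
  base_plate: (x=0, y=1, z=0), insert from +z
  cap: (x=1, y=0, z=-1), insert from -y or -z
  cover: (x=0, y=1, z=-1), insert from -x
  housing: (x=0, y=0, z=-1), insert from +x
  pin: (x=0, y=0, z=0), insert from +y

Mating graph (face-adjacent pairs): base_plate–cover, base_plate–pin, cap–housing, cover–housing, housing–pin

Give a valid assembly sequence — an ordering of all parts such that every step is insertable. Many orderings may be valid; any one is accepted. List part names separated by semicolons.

cover; housing; cap; pin; base_plate

1. cover@(0, 1, -1) [-x clear] — {cover}
2. housing@(0, 0, -1) [+x clear] — {cover, housing}
3. cap@(1, 0, -1) [-y clear] — {cap, cover, housing}
4. pin@(0, 0, 0) [+y clear] — {cap, cover, housing, pin}
5. base_plate@(0, 1, 0) [+z clear] — {base_plate, cap, cover, housing, pin}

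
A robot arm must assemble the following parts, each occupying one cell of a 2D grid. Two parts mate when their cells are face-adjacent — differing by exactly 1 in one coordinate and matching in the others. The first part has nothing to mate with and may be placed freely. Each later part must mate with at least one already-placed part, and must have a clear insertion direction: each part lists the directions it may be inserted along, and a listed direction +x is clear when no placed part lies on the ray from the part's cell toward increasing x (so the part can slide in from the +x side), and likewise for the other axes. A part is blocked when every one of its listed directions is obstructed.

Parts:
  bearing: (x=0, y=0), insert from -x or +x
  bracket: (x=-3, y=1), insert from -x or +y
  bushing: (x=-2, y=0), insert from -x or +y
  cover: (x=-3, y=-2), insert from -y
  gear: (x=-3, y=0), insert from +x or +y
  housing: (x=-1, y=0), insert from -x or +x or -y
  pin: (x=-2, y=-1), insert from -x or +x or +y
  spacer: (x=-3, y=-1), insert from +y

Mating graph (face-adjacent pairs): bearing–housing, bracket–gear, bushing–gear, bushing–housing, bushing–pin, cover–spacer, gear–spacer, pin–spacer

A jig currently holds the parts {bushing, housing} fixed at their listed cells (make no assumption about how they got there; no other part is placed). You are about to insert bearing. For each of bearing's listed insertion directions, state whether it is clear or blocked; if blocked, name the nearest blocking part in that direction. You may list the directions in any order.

+x: clear; -x: blocked by housing

-x: nearest on ray is housing@(-1, 0) ⇒ blocked
+x: ray from bearing(0, 0) has no placed part ⇒ clear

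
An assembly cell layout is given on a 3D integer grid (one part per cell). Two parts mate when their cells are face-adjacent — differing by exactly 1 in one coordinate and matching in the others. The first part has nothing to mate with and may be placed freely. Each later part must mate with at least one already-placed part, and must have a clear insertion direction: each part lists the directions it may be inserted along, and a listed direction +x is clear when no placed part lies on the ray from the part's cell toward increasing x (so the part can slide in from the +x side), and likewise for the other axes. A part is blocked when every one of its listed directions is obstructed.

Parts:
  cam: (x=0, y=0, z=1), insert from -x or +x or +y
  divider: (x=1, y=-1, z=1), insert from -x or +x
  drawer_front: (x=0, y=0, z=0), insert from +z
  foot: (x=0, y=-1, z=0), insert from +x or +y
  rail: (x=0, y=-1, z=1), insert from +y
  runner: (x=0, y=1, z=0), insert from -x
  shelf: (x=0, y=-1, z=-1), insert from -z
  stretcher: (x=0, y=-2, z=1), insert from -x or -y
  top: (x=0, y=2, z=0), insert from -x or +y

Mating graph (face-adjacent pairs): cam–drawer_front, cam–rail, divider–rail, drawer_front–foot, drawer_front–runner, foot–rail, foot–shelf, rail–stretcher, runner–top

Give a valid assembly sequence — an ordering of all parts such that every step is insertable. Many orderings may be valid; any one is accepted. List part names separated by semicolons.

1. rail@(0, -1, 1) [+y clear] — {rail}
2. divider@(1, -1, 1) [+x clear] — {divider, rail}
3. foot@(0, -1, 0) [+x clear] — {divider, foot, rail}
4. drawer_front@(0, 0, 0) [+z clear] — {divider, drawer_front, foot, rail}
5. cam@(0, 0, 1) [-x clear] — {cam, divider, drawer_front, foot, rail}
6. shelf@(0, -1, -1) [-z clear] — {cam, divider, drawer_front, foot, rail, shelf}
7. runner@(0, 1, 0) [-x clear] — {cam, divider, drawer_front, foot, rail, runner, shelf}
8. top@(0, 2, 0) [-x clear] — {cam, divider, drawer_front, foot, rail, runner, shelf, top}
9. stretcher@(0, -2, 1) [-x clear] — {cam, divider, drawer_front, foot, rail, runner, shelf, stretcher, top}

rail; divider; foot; drawer_front; cam; shelf; runner; top; stretcher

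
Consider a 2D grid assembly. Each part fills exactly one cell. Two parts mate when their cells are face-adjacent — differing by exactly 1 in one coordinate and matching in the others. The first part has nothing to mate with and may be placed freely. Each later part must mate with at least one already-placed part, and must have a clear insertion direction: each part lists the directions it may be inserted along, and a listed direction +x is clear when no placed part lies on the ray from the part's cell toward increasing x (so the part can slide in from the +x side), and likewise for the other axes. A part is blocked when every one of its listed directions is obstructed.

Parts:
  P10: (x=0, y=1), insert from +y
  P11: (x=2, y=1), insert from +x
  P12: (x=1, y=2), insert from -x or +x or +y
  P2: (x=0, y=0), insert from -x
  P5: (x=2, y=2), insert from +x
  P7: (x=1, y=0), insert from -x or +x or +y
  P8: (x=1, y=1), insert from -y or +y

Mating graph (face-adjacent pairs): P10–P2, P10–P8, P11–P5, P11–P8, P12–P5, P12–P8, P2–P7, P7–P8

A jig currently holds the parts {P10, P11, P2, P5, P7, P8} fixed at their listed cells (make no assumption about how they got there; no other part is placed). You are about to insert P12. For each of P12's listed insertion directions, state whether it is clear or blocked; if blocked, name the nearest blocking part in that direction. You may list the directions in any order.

+x: blocked by P5; +y: clear; -x: clear

-x: ray from P12(1, 2) has no placed part ⇒ clear
+x: nearest on ray is P5@(2, 2) ⇒ blocked
+y: ray from P12(1, 2) has no placed part ⇒ clear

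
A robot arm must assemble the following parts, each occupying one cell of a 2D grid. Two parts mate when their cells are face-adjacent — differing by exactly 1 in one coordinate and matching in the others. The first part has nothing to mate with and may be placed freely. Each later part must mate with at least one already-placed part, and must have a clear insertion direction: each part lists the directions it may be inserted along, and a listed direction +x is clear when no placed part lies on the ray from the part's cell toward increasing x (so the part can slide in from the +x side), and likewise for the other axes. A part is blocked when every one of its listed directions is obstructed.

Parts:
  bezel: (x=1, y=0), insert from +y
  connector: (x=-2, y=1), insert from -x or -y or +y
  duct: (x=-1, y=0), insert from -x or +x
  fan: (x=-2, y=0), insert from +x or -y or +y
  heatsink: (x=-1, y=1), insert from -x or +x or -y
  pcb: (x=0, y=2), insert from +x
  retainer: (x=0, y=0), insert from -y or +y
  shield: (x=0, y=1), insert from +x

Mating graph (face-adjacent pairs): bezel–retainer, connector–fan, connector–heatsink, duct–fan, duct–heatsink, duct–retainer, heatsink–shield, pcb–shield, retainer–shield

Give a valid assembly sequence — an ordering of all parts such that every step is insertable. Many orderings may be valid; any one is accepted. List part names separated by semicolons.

1. bezel@(1, 0) [+y clear] — {bezel}
2. retainer@(0, 0) [-y clear] — {bezel, retainer}
3. duct@(-1, 0) [-x clear] — {bezel, duct, retainer}
4. heatsink@(-1, 1) [-x clear] — {bezel, duct, heatsink, retainer}
5. connector@(-2, 1) [-x clear] — {bezel, connector, duct, heatsink, retainer}
6. fan@(-2, 0) [-y clear] — {bezel, connector, duct, fan, heatsink, retainer}
7. shield@(0, 1) [+x clear] — {bezel, connector, duct, fan, heatsink, retainer, shield}
8. pcb@(0, 2) [+x clear] — {bezel, connector, duct, fan, heatsink, pcb, retainer, shield}

bezel; retainer; duct; heatsink; connector; fan; shield; pcb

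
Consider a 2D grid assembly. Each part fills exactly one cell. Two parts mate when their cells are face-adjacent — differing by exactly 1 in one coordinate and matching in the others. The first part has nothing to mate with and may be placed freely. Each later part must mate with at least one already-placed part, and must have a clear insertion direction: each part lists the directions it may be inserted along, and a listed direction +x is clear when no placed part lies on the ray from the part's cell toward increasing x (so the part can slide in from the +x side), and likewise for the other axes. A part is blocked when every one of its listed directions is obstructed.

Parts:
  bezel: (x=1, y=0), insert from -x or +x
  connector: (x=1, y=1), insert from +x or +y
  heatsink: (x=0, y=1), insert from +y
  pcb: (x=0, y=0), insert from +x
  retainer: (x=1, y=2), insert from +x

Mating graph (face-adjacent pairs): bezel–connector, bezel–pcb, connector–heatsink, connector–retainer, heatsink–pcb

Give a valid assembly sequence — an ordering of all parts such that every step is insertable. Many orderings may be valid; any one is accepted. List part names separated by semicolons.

connector; heatsink; pcb; bezel; retainer

1. connector@(1, 1) [+x clear] — {connector}
2. heatsink@(0, 1) [+y clear] — {connector, heatsink}
3. pcb@(0, 0) [+x clear] — {connector, heatsink, pcb}
4. bezel@(1, 0) [+x clear] — {bezel, connector, heatsink, pcb}
5. retainer@(1, 2) [+x clear] — {bezel, connector, heatsink, pcb, retainer}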